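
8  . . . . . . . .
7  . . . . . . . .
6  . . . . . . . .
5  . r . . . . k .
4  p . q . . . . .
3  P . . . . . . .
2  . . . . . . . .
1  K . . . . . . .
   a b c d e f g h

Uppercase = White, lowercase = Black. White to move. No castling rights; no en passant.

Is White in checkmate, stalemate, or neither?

White to move; white king on a1.
In check: no.
King squares — b1: attacked by Rb5; a2: attacked by Qc4; b2: attacked by Rb5.
Legal moves for White: none.
Not in check and no legal moves → stalemate.

stalemate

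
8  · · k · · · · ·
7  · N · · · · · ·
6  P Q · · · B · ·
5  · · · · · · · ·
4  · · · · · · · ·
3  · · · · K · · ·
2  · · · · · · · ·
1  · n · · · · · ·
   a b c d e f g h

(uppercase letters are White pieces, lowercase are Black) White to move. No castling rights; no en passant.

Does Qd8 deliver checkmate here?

yes

After Qd8: black king on c8; in check: yes, from the white queen on d8.
King squares — b7: attacked by Pa6; c7: attacked by Qd8; d7: attacked by Qd8; b8: attacked by Qd8; d8: attacked by Bf6.
Black has no legal moves → checkmate.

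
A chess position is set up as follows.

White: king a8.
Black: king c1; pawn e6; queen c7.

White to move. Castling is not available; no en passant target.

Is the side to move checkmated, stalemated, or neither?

White to move; white king on a8.
In check: no.
King squares — a7: attacked by Qc7; b7: attacked by Qc7; b8: attacked by Qc7.
Legal moves for White: none.
Not in check and no legal moves → stalemate.

stalemate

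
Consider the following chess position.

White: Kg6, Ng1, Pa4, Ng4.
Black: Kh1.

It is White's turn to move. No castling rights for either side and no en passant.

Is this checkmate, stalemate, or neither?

neither

White to move; white king on g6.
In check: no.
Legal moves for White: Kh7, Kg7, Kf7, Kh6, Kf6, Kh5, Kg5, Kf5, Nh6, Nf6, Ne5, Ne3, Nh2, Nf2+, Nh3, Nf3, Ne2, a5.
White has 18 legal moves and is not in check → neither.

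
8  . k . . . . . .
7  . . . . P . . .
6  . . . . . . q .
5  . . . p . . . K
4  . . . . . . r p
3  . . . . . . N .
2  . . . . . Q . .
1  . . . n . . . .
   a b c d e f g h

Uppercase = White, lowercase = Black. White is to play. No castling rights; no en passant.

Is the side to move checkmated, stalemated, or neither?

checkmate

White to move; white king on h5.
In check: yes, from the black queen on g6.
King squares — g4: attacked by Qg6; h4: attacked by Rg4; g5: attacked by Rg4; g6: attacked by Rg4; h6: attacked by Qg6.
Legal moves for White: none.
In check with no legal moves → checkmate.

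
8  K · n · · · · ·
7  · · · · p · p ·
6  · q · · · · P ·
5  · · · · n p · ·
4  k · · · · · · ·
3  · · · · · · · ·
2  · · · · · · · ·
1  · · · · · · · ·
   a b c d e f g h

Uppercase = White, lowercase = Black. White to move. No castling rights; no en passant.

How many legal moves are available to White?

0

White to move; king on a8.
In check: no.
Legal moves: none.
Count: 0.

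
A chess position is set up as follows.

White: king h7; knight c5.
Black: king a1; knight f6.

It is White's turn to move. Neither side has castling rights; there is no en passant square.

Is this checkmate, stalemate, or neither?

White to move; white king on h7.
In check: yes, from the black knight on f6.
King squares — g6: available; h6: available; g7: available; g8: attacked by Nf6; h8: available.
Legal moves for White: Kh8, Kg7, Kh6, Kg6.
White is in check but has 4 legal moves → neither.

neither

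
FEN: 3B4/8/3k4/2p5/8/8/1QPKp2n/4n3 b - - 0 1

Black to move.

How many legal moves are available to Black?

12

Black to move; king on d6.
In check: no.
Legal moves: Kd7, Ke6, Kc6, Kd5, Ng4, Nhf3+, Nf1+, Nef3+, Nd3, Ng2, Nxc2, c4.
Count: 12.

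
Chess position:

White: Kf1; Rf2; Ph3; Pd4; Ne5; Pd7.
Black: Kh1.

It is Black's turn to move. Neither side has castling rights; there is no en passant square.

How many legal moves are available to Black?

Black to move; king on h1.
In check: no.
Legal moves: none.
Count: 0.

0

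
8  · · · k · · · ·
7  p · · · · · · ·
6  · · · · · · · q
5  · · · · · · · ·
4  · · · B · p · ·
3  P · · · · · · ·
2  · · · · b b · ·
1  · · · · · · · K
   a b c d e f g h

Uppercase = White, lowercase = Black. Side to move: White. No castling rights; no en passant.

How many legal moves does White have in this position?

White to move; king on h1.
In check: yes, from the black queen on h6.
Legal moves: Kg2.
Count: 1.

1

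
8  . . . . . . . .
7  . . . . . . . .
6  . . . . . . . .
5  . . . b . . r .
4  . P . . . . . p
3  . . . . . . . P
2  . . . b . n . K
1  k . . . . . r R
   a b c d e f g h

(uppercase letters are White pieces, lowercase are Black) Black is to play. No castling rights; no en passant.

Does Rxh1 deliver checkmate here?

After Rxh1: white king on h2; in check: yes, from the black rook on h1.
King squares — g1: attacked by Rh1; h1: attacked by Nf2; g2: attacked by Bd5; g3: attacked by Ph4; h3: own pawn.
White has no legal moves → checkmate.

yes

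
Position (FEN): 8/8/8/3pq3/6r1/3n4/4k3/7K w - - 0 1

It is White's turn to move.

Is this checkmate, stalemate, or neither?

White to move; white king on h1.
In check: no.
King squares — g1: attacked by Rg4; g2: attacked by Rg4; h2: attacked by Qe5.
Legal moves for White: none.
Not in check and no legal moves → stalemate.

stalemate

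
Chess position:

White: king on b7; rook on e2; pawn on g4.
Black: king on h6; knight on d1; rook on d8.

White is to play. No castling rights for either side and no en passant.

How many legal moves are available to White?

20

White to move; king on b7.
In check: no.
Legal moves: Kc7, Ka7, Kc6, Kb6, Ka6, Re8, Re7, Re6+, Re5, Re4, Re3, Rh2+, Rg2, Rf2, Rd2, Rc2, Rb2, Ra2, Re1, g5+.
Count: 20.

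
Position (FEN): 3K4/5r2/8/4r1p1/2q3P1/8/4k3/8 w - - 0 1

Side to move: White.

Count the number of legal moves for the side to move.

White to move; king on d8.
In check: no.
Legal moves: none.
Count: 0.

0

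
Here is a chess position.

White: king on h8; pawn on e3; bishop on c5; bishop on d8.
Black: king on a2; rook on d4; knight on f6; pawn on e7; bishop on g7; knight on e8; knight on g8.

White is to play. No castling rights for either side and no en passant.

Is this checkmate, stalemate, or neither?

checkmate

White to move; white king on h8.
In check: yes, from the black bishop on g7.
King squares — g7: attacked by Ne8; h7: attacked by Nf6; g8: attacked by Nf6.
Legal moves for White: none.
In check with no legal moves → checkmate.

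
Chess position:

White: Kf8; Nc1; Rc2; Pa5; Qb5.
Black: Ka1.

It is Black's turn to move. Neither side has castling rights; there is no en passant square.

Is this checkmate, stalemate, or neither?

stalemate

Black to move; black king on a1.
In check: no.
King squares — b1: attacked by Qb5; a2: attacked by Nc1; b2: attacked by Rc2.
Legal moves for Black: none.
Not in check and no legal moves → stalemate.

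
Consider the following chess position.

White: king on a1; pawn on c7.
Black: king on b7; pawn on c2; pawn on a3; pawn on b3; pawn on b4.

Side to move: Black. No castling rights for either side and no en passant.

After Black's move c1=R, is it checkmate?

After c1=R: white king on a1; in check: yes, from the black rook on c1.
King squares — b1: attacked by Rc1; a2: attacked by Pb3; b2: attacked by Pa3.
White has no legal moves → checkmate.

yes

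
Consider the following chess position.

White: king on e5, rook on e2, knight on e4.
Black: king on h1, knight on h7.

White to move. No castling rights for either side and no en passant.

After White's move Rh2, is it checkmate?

After Rh2: black king on h1; in check: yes, from the white rook on h2.
Black has 2 legal replies: Kxh2, Kg1.
In check but a legal move exists → not checkmate.

no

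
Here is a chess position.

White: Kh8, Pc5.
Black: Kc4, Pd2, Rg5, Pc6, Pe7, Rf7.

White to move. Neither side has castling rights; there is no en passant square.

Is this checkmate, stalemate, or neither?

White to move; white king on h8.
In check: no.
King squares — g7: attacked by Rg5; h7: attacked by Rf7; g8: attacked by Rg5.
Legal moves for White: none.
Not in check and no legal moves → stalemate.

stalemate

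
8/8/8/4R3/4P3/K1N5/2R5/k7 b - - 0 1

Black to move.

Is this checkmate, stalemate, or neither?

stalemate

Black to move; black king on a1.
In check: no.
King squares — b1: attacked by Nc3; a2: attacked by Rc2; b2: attacked by Rc2.
Legal moves for Black: none.
Not in check and no legal moves → stalemate.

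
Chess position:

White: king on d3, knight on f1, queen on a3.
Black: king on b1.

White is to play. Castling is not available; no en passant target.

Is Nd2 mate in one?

yes

After Nd2: black king on b1; in check: yes, from the white knight on d2.
King squares — a1: attacked by Qa3; c1: attacked by Qa3; a2: attacked by Qa3; b2: attacked by Qa3; c2: attacked by Kd3.
Black has no legal moves → checkmate.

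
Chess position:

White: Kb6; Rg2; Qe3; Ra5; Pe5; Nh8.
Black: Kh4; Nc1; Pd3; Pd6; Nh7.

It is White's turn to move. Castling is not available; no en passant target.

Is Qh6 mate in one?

yes

After Qh6: black king on h4; in check: yes, from the white queen on h6.
King squares — g3: attacked by Rg2; h3: attacked by Qh6; g4: attacked by Rg2; g5: attacked by Rg2; h5: attacked by Qh6.
Black has no legal moves → checkmate.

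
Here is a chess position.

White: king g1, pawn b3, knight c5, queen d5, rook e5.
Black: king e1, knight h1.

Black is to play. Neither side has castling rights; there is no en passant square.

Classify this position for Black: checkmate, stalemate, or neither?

Black to move; black king on e1.
In check: yes, from the white rook on e5.
King squares — d1: attacked by Qd5; f1: attacked by Kg1; d2: attacked by Qd5; e2: attacked by Re5; f2: attacked by Kg1.
Legal moves for Black: none.
In check with no legal moves → checkmate.

checkmate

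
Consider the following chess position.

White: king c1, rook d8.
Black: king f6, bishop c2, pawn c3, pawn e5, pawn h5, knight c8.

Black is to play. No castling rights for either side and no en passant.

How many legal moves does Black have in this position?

22

Black to move; king on f6.
In check: no.
Legal moves: Ne7, Na7, Nd6, Nb6, Kg7, Kf7, Ke7, Kg6, Ke6, Kg5, Kf5, Bh7, Bg6, Bf5, Be4, Ba4, Bd3, Bb3, Bd1, Bb1, h4, e4.
Count: 22.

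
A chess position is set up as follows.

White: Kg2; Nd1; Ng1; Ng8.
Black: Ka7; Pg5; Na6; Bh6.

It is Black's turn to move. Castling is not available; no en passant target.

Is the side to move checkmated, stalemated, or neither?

neither

Black to move; black king on a7.
In check: no.
Legal moves for Black: Kb8, Ka8, Kb7, Kb6, Bf8, Bg7, Nb8, Nc7, Nc5, Nb4, g4.
Black has 11 legal moves and is not in check → neither.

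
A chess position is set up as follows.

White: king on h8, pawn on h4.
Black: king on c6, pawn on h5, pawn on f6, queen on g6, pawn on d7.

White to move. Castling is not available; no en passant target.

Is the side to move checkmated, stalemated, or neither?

stalemate

White to move; white king on h8.
In check: no.
King squares — g7: attacked by Qg6; h7: attacked by Qg6; g8: attacked by Qg6.
Legal moves for White: none.
Not in check and no legal moves → stalemate.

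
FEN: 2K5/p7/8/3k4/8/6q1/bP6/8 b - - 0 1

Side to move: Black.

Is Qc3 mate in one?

no

After Qc3: white king on c8; in check: yes, from the black queen on c3.
White has 5 legal replies: Kd8, Kb8, Kd7, Kb7, bxc3.
In check but a legal move exists → not checkmate.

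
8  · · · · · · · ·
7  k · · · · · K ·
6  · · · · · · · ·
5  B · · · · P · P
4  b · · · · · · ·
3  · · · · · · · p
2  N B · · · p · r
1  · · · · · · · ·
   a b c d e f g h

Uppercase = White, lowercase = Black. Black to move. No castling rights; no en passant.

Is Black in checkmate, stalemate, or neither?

Black to move; black king on a7.
In check: no.
Legal moves for Black: Kb8, Ka8, Kb7, Ka6, Be8, Bd7, Bc6, Bb5, Bb3, Bc2, Bd1, Rg2+, Rh1, f1=Q, f1=R, f1=B, f1=N.
Black has 17 legal moves and is not in check → neither.

neither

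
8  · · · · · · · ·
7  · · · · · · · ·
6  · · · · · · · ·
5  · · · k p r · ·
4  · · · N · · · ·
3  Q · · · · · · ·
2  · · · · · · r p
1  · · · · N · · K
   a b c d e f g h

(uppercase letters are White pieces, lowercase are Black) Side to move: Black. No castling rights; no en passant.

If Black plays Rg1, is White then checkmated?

After Rg1: white king on h1; in check: yes, from the black rook on g1.
White has 1 legal reply: Kxh2.
In check but a legal move exists → not checkmate.

no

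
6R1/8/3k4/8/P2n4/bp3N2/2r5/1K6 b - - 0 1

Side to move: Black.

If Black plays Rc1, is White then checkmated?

After Rc1: white king on b1; in check: yes, from the black rook on c1.
King squares — a1: attacked by Rc1; c1: attacked by Ba3; a2: attacked by Pb3; b2: attacked by Ba3; c2: attacked by Rc1.
White has no legal moves → checkmate.

yes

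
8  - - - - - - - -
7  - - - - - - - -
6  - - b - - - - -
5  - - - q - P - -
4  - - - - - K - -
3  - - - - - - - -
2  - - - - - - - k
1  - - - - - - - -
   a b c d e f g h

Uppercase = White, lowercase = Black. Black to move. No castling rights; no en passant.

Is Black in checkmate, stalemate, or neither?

neither

Black to move; black king on h2.
In check: no.
Legal moves for Black include: Be8, Ba8, Bd7, Bb7, Bb5, Ba4, Qg8, Qd8, Qf7, Qd7, Qe6, Qd6+, Qxf5+, Qe5+, Qc5, Qb5, Qa5, Qe4+, ... (list truncated; more exist).
Black has legal moves and is not in check → neither.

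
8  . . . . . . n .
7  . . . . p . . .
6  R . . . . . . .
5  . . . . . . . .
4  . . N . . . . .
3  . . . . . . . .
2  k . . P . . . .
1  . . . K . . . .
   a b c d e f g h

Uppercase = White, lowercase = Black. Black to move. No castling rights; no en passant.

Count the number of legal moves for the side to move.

2

Black to move; king on a2.
In check: yes, from the white rook on a6.
Legal moves: Kb3, Kb1.
Count: 2.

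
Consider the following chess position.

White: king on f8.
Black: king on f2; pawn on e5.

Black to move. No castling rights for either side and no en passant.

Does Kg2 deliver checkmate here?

no

After Kg2: white king on f8; in check: no.
White is not in check, so this cannot be checkmate.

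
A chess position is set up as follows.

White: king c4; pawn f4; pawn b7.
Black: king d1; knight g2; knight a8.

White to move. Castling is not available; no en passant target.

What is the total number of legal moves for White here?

White to move; king on c4.
In check: no.
Legal moves: Kd5, Kc5, Kb5, Kd4, Kb4, Kd3, Kc3, Kb3, bxa8=Q, bxa8=R, bxa8=B, bxa8=N, b8=Q, b8=R, b8=B, b8=N, f5.
Count: 17.

17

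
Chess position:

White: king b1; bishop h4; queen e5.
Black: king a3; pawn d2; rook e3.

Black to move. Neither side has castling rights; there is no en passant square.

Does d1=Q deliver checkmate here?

After d1=Q: white king on b1; in check: yes, from the black queen on d1.
King squares — a1: attacked by Qd1; c1: attacked by Qd1; a2: attacked by Ka3; b2: attacked by Ka3; c2: attacked by Qd1.
White has no legal moves → checkmate.

yes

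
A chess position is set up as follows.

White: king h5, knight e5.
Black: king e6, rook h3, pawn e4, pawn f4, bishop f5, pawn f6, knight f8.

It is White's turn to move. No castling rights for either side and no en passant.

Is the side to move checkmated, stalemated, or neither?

checkmate

White to move; white king on h5.
In check: yes, from the black rook on h3.
King squares — g4: attacked by Bf5; h4: attacked by Rh3; g5: attacked by Pf6; g6: attacked by Bf5; h6: attacked by Rh3.
Legal moves for White: none.
In check with no legal moves → checkmate.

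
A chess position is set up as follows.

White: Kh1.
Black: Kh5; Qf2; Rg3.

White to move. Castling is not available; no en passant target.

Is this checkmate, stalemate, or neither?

White to move; white king on h1.
In check: no.
King squares — g1: attacked by Qf2; g2: attacked by Qf2; h2: attacked by Qf2.
Legal moves for White: none.
Not in check and no legal moves → stalemate.

stalemate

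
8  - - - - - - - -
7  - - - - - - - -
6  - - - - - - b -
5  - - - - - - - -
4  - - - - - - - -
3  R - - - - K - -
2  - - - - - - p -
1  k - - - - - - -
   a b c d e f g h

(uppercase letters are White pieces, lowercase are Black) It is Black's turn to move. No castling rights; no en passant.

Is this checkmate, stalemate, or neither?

neither

Black to move; black king on a1.
In check: yes, from the white rook on a3.
King squares — b1: available; a2: attacked by Ra3; b2: available.
Legal moves for Black: Kb2, Kb1.
Black is in check but has 2 legal moves → neither.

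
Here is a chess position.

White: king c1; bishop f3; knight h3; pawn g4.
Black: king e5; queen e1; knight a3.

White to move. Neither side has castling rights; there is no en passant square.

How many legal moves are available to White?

2

White to move; king on c1.
In check: yes, from the black queen on e1.
Legal moves: Kb2, Bd1.
Count: 2.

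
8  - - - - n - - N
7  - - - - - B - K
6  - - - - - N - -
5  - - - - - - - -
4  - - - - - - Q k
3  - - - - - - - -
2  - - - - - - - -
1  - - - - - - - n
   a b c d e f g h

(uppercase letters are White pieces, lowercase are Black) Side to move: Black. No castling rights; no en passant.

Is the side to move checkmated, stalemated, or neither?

checkmate

Black to move; black king on h4.
In check: yes, from the white queen on g4.
King squares — g3: attacked by Qg4; h3: attacked by Qg4; g4: attacked by Nf6; g5: attacked by Qg4; h5: attacked by Qg4.
Legal moves for Black: none.
In check with no legal moves → checkmate.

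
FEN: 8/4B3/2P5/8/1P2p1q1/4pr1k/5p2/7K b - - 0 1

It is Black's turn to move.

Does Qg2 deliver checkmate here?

yes

After Qg2: white king on h1; in check: yes, from the black queen on g2.
King squares — g1: attacked by Pf2; g2: attacked by Kh3; h2: attacked by Qg2.
White has no legal moves → checkmate.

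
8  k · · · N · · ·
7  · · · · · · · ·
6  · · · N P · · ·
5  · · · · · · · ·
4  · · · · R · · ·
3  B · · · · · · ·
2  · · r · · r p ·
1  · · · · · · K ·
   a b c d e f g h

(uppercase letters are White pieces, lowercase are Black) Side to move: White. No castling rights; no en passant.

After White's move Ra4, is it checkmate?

After Ra4: black king on a8; in check: yes, from the white rook on a4.
Black has 1 legal reply: Kb8.
In check but a legal move exists → not checkmate.

no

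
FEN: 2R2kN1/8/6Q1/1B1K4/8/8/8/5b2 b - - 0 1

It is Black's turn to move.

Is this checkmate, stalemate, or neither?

Black to move; black king on f8.
In check: yes, from the white rook on c8.
King squares — e7: attacked by Ng8; f7: attacked by Qg6; g7: attacked by Qg6; e8: attacked by Bb5; g8: attacked by Qg6.
Legal moves for Black: none.
In check with no legal moves → checkmate.

checkmate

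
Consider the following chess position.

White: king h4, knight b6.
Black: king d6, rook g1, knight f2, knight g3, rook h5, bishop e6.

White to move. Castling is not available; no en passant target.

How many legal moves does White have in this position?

White to move; king on h4.
In check: yes, from the black rook on h5.
Legal moves: none.
Count: 0.

0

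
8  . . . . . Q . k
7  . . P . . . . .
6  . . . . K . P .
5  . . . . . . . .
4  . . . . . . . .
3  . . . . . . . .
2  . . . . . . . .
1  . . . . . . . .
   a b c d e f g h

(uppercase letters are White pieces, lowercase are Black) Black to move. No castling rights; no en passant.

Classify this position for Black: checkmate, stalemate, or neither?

Black to move; black king on h8.
In check: yes, from the white queen on f8.
King squares — g7: attacked by Qf8; h7: attacked by Pg6; g8: attacked by Qf8.
Legal moves for Black: none.
In check with no legal moves → checkmate.

checkmate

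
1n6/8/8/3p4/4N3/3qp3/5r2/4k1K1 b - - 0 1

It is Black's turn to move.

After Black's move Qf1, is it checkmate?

After Qf1: white king on g1; in check: yes, from the black queen on f1.
King squares — f1: attacked by Ke1; h1: attacked by Qf1; f2: attacked by Ke1; g2: attacked by Qf1; h2: attacked by Rf2.
White has no legal moves → checkmate.

yes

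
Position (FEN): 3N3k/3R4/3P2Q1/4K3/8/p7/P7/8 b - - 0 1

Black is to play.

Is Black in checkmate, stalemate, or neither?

Black to move; black king on h8.
In check: no.
King squares — g7: attacked by Qg6; h7: attacked by Qg6; g8: attacked by Qg6.
Legal moves for Black: none.
Not in check and no legal moves → stalemate.

stalemate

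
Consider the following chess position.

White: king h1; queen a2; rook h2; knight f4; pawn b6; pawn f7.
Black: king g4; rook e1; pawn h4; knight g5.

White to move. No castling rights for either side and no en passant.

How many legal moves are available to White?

1

White to move; king on h1.
In check: yes, from the black rook on e1.
Legal moves: Kg2.
Count: 1.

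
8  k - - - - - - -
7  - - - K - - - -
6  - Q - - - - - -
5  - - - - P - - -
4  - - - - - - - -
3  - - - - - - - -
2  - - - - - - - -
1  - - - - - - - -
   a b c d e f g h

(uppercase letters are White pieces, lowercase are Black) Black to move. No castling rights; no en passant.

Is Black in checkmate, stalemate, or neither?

Black to move; black king on a8.
In check: no.
King squares — a7: attacked by Qb6; b7: attacked by Qb6; b8: attacked by Qb6.
Legal moves for Black: none.
Not in check and no legal moves → stalemate.

stalemate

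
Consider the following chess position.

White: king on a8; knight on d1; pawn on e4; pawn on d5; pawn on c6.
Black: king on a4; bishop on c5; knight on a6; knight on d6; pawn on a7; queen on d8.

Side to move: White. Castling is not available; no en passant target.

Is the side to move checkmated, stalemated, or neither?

checkmate

White to move; white king on a8.
In check: yes, from the black queen on d8.
King squares — a7: attacked by Bc5; b7: attacked by Nd6; b8: attacked by Na6.
Legal moves for White: none.
In check with no legal moves → checkmate.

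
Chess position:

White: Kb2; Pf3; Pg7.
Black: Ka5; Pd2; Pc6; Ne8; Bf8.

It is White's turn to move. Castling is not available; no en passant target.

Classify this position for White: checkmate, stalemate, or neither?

White to move; white king on b2.
In check: no.
Legal moves for White: Kc3, Kb3, Kc2, Ka2, Kb1, Ka1, gxf8=Q, gxf8=R, gxf8=B, gxf8=N, g8=Q, g8=R, g8=B, g8=N, f4.
White has 15 legal moves and is not in check → neither.

neither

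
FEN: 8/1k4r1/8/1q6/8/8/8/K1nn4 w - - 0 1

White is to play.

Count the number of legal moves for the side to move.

0

White to move; king on a1.
In check: no.
Legal moves: none.
Count: 0.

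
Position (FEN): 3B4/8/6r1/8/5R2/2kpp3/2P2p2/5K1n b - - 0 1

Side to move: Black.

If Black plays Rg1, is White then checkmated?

After Rg1: white king on f1; in check: yes, from the black rook on g1.
King squares — e1: attacked by Rg1; g1: attacked by Pf2; e2: attacked by Pd3; f2: attacked by Nh1; g2: attacked by Rg1.
White has no legal moves → checkmate.

yes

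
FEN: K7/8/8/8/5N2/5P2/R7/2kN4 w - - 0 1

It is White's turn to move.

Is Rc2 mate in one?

no

After Rc2: black king on c1; in check: yes, from the white rook on c2.
Black has 3 legal replies: Kxc2, Kxd1, Kb1.
In check but a legal move exists → not checkmate.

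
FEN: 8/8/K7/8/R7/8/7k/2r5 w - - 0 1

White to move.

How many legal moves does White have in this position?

White to move; king on a6.
In check: no.
Legal moves: Kb7, Ka7, Kb6, Kb5, Ka5, Ra5, Rh4+, Rg4, Rf4, Re4, Rd4, Rc4, Rb4, Ra3, Ra2+, Ra1.
Count: 16.

16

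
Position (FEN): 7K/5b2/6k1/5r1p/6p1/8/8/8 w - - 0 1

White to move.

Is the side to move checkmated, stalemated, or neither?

stalemate

White to move; white king on h8.
In check: no.
King squares — g7: attacked by Kg6; h7: attacked by Kg6; g8: attacked by Bf7.
Legal moves for White: none.
Not in check and no legal moves → stalemate.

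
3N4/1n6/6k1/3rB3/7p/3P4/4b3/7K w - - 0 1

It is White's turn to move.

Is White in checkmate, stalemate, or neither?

White to move; white king on h1.
In check: no.
Legal moves for White include: Nf7, Nxb7, Ne6, Nc6, Bh8, Bb8, Bg7, Bc7, Bf6, Bd6, Bf4, Bd4, Bg3, Bc3, Bh2, Bb2, Ba1, Kh2, ... (list truncated; more exist).
White has legal moves and is not in check → neither.

neither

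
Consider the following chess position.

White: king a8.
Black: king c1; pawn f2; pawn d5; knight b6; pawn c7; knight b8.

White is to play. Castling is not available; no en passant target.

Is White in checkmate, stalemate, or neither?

neither

White to move; white king on a8.
In check: yes, from the black knight on b6.
King squares — a7: available; b7: available; b8: available.
Legal moves for White: Kxb8, Kb7, Ka7.
White is in check but has 3 legal moves → neither.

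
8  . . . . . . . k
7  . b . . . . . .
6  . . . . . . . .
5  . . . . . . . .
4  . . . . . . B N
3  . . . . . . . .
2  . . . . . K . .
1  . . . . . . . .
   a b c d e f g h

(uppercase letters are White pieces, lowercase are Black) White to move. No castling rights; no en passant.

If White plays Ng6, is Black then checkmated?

After Ng6: black king on h8; in check: yes, from the white knight on g6.
Black has 3 legal replies: Kg8, Kh7, Kg7.
In check but a legal move exists → not checkmate.

no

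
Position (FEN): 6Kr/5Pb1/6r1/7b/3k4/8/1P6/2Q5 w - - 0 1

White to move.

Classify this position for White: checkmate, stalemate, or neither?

checkmate

White to move; white king on g8.
In check: yes, from the black rook on h8.
King squares — f7: own pawn; g7: attacked by Rg6; h7: attacked by Rh8; f8: attacked by Bg7; h8: attacked by Bg7.
Legal moves for White: none.
In check with no legal moves → checkmate.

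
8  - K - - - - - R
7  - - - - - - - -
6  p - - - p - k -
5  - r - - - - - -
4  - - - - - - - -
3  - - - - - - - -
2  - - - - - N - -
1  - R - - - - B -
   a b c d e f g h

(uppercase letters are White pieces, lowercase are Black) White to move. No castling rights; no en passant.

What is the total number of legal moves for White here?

5

White to move; king on b8.
In check: yes, from the black rook on b5.
Legal moves: Kc8, Ka8, Kc7, Ka7, Rxb5.
Count: 5.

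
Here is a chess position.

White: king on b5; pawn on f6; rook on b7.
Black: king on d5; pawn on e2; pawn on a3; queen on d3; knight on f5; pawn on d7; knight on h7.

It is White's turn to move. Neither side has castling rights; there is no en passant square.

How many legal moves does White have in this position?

White to move; king on b5.
In check: yes, from the black queen on d3.
Legal moves: Kb6, Ka5, Kb4, Ka4.
Count: 4.

4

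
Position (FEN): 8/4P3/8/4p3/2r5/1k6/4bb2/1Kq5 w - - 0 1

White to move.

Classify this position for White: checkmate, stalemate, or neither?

White to move; white king on b1.
In check: yes, from the black queen on c1.
King squares — a1: attacked by Qc1; c1: attacked by Rc4; a2: attacked by Kb3; b2: attacked by Qc1; c2: attacked by Qc1.
Legal moves for White: none.
In check with no legal moves → checkmate.

checkmate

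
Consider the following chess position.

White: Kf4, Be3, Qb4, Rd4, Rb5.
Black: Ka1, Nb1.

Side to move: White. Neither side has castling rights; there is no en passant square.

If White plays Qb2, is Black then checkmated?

After Qb2: black king on a1; in check: yes, from the white queen on b2.
King squares — b1: own knight; a2: attacked by Qb2; b2: attacked by Rb5.
Black has no legal moves → checkmate.

yes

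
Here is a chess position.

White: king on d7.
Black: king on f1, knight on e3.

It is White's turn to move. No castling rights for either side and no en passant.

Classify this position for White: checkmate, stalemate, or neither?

White to move; white king on d7.
In check: no.
Legal moves for White: Ke8, Kd8, Kc8, Ke7, Kc7, Ke6, Kd6, Kc6.
White has 8 legal moves and is not in check → neither.

neither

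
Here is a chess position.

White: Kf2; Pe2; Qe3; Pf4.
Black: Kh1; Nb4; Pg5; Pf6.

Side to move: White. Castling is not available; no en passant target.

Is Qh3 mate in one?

yes

After Qh3: black king on h1; in check: yes, from the white queen on h3.
King squares — g1: attacked by Kf2; g2: attacked by Kf2; h2: attacked by Qh3.
Black has no legal moves → checkmate.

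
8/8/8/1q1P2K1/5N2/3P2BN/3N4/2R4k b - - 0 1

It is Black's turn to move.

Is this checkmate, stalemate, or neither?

checkmate

Black to move; black king on h1.
In check: yes, from the white rook on c1.
King squares — g1: attacked by Rc1; g2: attacked by Nf4; h2: attacked by Bg3.
Legal moves for Black: none.
In check with no legal moves → checkmate.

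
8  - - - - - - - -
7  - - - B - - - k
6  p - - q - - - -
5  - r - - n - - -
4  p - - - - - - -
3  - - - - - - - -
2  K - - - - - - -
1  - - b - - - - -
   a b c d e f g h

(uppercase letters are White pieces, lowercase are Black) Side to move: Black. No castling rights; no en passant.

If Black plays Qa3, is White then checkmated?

yes

After Qa3: white king on a2; in check: yes, from the black queen on a3.
King squares — a1: attacked by Qa3; b1: attacked by Rb5; b2: attacked by Bc1; a3: attacked by Bc1; b3: attacked by Qa3.
White has no legal moves → checkmate.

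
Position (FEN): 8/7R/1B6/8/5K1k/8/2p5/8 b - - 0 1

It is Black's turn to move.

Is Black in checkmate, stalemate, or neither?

Black to move; black king on h4.
In check: yes, from the white rook on h7.
King squares — g3: attacked by Kf4; h3: attacked by Rh7; g4: attacked by Kf4; g5: attacked by Kf4; h5: attacked by Rh7.
Legal moves for Black: none.
In check with no legal moves → checkmate.

checkmate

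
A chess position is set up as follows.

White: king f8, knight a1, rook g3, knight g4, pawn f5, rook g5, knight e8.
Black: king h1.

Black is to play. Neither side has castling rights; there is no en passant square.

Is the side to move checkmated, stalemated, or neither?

stalemate

Black to move; black king on h1.
In check: no.
King squares — g1: attacked by Rg3; g2: attacked by Rg3; h2: attacked by Ng4.
Legal moves for Black: none.
Not in check and no legal moves → stalemate.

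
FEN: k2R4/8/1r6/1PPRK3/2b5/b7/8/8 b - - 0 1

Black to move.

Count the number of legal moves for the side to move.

Black to move; king on a8.
In check: yes, from the white rook on d8.
Legal moves: Kb7, Ka7, Rb8.
Count: 3.

3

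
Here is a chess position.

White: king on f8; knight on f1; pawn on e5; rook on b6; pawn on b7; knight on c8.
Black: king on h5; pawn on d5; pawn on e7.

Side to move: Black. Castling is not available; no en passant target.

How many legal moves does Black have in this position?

Black to move; king on h5.
In check: no.
Legal moves: Kg5, Kh4, Kg4, e6, d4.
Count: 5.

5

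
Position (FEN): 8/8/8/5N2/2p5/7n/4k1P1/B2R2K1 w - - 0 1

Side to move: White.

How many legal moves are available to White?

White to move; king on g1.
In check: yes, from the black knight on h3.
Legal moves: Kh2, Kh1, gxh3.
Count: 3.

3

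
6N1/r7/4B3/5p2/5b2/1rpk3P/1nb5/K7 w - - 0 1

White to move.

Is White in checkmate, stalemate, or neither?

checkmate

White to move; white king on a1.
In check: yes, from the black rook on a7.
King squares — b1: attacked by Bc2; a2: attacked by Ra7; b2: attacked by Rb3.
Legal moves for White: none.
In check with no legal moves → checkmate.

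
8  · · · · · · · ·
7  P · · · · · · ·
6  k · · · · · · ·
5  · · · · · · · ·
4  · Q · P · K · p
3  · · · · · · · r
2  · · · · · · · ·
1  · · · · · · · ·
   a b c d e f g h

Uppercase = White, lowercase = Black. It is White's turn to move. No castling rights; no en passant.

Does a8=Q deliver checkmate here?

yes

After a8=Q: black king on a6; in check: yes, from the white queen on a8.
King squares — a5: attacked by Qb4; b5: attacked by Qb4; b6: attacked by Qb4; a7: attacked by Qa8; b7: attacked by Qb4.
Black has no legal moves → checkmate.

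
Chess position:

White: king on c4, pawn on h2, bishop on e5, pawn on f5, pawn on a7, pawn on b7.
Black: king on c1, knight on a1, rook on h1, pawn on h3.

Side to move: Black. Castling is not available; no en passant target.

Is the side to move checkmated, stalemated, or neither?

Black to move; black king on c1.
In check: no.
Legal moves for Black: Rxh2, Rg1, Rf1, Re1, Rd1, Kd2, Kc2, Kd1, Kb1, Nb3, Nc2.
Black has 11 legal moves and is not in check → neither.

neither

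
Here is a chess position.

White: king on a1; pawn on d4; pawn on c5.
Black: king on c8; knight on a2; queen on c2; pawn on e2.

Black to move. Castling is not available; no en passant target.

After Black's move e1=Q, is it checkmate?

After e1=Q: white king on a1; in check: yes, from the black queen on e1.
King squares — b1: attacked by Qe1; a2: attacked by Qc2; b2: attacked by Qc2.
White has no legal moves → checkmate.

yes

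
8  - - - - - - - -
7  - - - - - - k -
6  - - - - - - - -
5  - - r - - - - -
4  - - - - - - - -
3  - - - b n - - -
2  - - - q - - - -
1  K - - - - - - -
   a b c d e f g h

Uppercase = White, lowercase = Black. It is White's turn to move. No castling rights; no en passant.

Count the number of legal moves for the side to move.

0

White to move; king on a1.
In check: no.
Legal moves: none.
Count: 0.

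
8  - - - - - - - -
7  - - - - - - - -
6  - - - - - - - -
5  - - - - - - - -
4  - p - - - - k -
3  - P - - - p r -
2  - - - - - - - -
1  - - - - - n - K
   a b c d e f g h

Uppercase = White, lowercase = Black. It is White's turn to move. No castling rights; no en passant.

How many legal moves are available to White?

0

White to move; king on h1.
In check: no.
Legal moves: none.
Count: 0.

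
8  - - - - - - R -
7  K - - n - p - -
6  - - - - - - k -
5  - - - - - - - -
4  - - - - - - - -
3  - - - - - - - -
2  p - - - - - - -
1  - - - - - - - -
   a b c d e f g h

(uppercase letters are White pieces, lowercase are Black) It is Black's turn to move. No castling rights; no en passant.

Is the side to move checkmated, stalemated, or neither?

neither

Black to move; black king on g6.
In check: yes, from the white rook on g8.
Legal moves for Black: Kh7, Kh6, Kf6, Kh5, Kf5.
Black is in check but has 5 legal moves → neither.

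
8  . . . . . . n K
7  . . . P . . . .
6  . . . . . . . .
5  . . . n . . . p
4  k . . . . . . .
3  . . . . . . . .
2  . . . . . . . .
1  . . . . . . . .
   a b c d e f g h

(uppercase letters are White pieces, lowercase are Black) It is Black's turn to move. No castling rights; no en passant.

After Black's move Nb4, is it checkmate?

After Nb4: white king on h8; in check: no.
White is not in check, so this cannot be checkmate.

no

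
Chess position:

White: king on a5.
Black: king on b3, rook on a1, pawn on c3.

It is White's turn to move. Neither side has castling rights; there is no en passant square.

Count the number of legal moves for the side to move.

White to move; king on a5.
In check: yes, from the black rook on a1.
Legal moves: Kb6, Kb5.
Count: 2.

2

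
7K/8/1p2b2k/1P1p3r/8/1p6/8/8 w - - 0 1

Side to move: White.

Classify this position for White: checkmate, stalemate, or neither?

White to move; white king on h8.
In check: no.
King squares — g7: attacked by Kh6; h7: attacked by Kh6; g8: attacked by Be6.
Legal moves for White: none.
Not in check and no legal moves → stalemate.

stalemate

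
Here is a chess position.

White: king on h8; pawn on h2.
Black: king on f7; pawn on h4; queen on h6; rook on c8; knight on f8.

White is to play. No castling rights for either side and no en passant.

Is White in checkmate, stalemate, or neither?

checkmate

White to move; white king on h8.
In check: yes, from the black queen on h6.
King squares — g7: attacked by Qh6; h7: attacked by Qh6; g8: attacked by Kf7.
Legal moves for White: none.
In check with no legal moves → checkmate.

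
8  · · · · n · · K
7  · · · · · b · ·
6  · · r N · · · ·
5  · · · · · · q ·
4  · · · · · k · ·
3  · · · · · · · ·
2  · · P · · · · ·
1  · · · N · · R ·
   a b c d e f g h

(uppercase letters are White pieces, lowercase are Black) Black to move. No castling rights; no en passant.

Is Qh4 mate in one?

After Qh4: white king on h8; in check: yes, from the black queen on h4.
King squares — g7: attacked by Ne8; h7: attacked by Qh4; g8: attacked by Bf7.
White has no legal moves → checkmate.

yes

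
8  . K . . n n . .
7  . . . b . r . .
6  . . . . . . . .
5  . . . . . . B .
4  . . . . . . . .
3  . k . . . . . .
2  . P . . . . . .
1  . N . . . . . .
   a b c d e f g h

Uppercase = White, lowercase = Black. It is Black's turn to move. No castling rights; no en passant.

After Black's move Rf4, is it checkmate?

After Rf4: white king on b8; in check: no.
White is not in check, so this cannot be checkmate.

no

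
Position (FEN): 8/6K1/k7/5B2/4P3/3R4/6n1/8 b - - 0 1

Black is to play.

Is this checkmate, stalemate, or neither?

Black to move; black king on a6.
In check: no.
Legal moves for Black: Kb7, Ka7, Kb6, Kb5, Ka5, Nh4, Nf4, Ne3, Ne1.
Black has 9 legal moves and is not in check → neither.

neither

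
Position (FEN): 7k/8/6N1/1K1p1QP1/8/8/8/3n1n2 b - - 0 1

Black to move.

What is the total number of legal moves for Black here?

Black to move; king on h8.
In check: yes, from the white knight on g6.
Legal moves: Kg8, Kh7, Kg7.
Count: 3.

3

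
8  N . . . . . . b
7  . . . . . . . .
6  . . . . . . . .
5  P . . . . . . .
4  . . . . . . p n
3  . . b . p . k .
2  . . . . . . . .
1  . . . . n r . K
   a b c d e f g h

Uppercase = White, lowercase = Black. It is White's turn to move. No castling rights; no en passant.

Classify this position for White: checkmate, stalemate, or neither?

White to move; white king on h1.
In check: yes, from the black rook on f1.
King squares — g1: attacked by Rf1; g2: attacked by Ne1; h2: attacked by Kg3.
Legal moves for White: none.
In check with no legal moves → checkmate.

checkmate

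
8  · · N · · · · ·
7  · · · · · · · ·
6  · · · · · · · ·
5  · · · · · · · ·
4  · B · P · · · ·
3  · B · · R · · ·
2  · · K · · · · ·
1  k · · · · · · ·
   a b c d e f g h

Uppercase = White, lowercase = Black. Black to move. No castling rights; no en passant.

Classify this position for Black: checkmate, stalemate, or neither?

Black to move; black king on a1.
In check: no.
King squares — b1: attacked by Kc2; a2: attacked by Bb3; b2: attacked by Kc2.
Legal moves for Black: none.
Not in check and no legal moves → stalemate.

stalemate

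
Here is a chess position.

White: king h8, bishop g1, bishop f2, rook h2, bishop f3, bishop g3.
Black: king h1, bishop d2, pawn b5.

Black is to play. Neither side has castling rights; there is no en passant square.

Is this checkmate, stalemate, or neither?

checkmate

Black to move; black king on h1.
In check: yes, from the white rook on h2 and the white bishop on f3.
King squares — g1: attacked by Bf2; g2: attacked by Rh2; h2: attacked by Bg1.
Legal moves for Black: none.
In check with no legal moves → checkmate.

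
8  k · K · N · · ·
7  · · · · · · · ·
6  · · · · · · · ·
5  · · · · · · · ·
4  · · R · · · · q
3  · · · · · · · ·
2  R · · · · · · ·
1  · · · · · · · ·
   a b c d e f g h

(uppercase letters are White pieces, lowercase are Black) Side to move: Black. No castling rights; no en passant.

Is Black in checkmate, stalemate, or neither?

checkmate

Black to move; black king on a8.
In check: yes, from the white rook on a2.
King squares — a7: attacked by Ra2; b7: attacked by Kc8; b8: attacked by Kc8.
Legal moves for Black: none.
In check with no legal moves → checkmate.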